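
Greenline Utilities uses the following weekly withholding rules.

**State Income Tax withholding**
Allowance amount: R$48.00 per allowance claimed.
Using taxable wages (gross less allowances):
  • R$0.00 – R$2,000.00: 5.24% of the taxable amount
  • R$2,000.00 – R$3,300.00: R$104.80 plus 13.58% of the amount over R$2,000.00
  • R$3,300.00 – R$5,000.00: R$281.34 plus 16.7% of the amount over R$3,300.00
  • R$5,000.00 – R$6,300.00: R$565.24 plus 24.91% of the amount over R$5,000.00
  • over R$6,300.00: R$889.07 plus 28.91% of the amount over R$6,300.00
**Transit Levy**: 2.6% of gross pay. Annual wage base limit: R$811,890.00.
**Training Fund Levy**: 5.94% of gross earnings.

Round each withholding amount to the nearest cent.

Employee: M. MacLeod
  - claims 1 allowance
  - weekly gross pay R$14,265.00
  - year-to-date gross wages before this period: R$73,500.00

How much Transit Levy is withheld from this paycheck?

R$370.89

Transit Levy: 2.6% × R$14,265.00 = R$370.89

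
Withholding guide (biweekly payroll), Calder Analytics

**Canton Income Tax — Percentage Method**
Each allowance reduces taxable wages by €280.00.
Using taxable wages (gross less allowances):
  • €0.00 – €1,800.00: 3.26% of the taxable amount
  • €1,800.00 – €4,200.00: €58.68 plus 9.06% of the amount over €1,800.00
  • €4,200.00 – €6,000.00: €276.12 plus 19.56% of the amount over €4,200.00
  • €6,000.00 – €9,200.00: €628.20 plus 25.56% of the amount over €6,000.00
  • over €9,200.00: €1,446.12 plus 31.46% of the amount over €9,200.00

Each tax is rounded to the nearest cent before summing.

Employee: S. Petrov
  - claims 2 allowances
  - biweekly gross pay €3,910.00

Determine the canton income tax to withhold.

Canton Income Tax: taxable = €3,910.00 − 2×€280.00 = €3,350.00
  €58.68 + 9.06% × (€3,350.00 − €1,800.00) = €58.68 + 9.06% × €1,550.00 = €199.11

€199.11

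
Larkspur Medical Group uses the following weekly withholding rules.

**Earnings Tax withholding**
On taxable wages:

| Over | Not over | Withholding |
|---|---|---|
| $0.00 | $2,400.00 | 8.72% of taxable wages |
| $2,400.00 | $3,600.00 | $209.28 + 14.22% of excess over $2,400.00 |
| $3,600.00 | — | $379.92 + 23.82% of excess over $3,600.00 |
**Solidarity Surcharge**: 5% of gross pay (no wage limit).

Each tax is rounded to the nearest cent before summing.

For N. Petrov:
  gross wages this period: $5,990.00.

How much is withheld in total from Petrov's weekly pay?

Earnings Tax: taxable = $5,990.00
  $379.92 + 23.82% × ($5,990.00 − $3,600.00) = $379.92 + 23.82% × $2,390.00 = $949.22
Solidarity Surcharge: 5% × $5,990.00 = $299.50
Total: $949.22 + $299.50 = $1,248.72

$1,248.72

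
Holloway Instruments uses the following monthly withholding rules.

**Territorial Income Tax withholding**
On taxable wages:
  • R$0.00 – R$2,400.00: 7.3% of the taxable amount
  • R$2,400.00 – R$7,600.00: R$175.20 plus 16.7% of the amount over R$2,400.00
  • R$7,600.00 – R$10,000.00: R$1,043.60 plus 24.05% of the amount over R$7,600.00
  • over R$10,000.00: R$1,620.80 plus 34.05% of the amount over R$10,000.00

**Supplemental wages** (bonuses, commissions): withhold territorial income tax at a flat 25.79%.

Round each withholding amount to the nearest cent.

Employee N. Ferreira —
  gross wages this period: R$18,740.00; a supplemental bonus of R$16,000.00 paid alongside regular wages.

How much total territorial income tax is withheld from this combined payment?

R$8,723.17

Territorial Income Tax: taxable = R$18,740.00
  R$1,620.80 + 34.05% × (R$18,740.00 − R$10,000.00) = R$1,620.80 + 34.05% × R$8,740.00 = R$4,596.77
Supplemental (25.79% flat on bonus): 25.79% × R$16,000.00 = R$4,126.40
Total territorial income tax: R$4,596.77 + R$4,126.40 = R$8,723.17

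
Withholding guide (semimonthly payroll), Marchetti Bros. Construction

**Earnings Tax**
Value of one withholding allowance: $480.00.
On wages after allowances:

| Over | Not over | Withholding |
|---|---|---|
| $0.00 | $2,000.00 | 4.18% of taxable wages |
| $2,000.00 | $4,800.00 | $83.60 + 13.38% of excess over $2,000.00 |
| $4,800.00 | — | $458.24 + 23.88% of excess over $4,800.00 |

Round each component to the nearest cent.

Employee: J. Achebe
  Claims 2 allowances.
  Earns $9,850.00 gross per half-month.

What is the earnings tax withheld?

$1,434.93

Earnings Tax: taxable = $9,850.00 − 2×$480.00 = $8,890.00
  $458.24 + 23.88% × ($8,890.00 − $4,800.00) = $458.24 + 23.88% × $4,090.00 = $1,434.93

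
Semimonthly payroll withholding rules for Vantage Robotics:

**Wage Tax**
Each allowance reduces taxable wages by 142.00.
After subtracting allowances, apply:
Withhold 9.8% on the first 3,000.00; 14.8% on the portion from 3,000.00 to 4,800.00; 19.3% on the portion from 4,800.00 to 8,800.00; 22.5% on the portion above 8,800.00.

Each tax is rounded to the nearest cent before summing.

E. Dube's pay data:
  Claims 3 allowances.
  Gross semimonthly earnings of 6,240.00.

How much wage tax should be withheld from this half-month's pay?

756.10

Wage Tax: taxable = 6,240.00 − 3×142.00 = 5,814.00
  560.40 + 19.3% × (5,814.00 − 4,800.00) = 560.40 + 19.3% × 1,014.00 = 756.10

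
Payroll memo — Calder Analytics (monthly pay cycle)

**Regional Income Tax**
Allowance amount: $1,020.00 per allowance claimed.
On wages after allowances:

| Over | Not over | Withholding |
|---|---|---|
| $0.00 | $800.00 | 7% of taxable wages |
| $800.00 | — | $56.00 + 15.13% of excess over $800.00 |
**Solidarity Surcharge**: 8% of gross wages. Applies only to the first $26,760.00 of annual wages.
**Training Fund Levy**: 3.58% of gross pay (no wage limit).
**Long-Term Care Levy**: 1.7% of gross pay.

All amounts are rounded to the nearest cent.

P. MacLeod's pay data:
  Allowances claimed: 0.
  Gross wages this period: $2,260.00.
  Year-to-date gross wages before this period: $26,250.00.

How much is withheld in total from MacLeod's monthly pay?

$437.03

Regional Income Tax: taxable = $2,260.00
  $56.00 + 15.13% × ($2,260.00 − $800.00) = $56.00 + 15.13% × $1,460.00 = $276.90
Solidarity Surcharge: cap $26,760.00 − YTD $26,250.00 = $510.00 subject; 8% × $510.00 = $40.80
Training Fund Levy: 3.58% × $2,260.00 = $80.91
Long-Term Care Levy: 1.7% × $2,260.00 = $38.42
Total: $276.90 + $40.80 + $80.91 + $38.42 = $437.03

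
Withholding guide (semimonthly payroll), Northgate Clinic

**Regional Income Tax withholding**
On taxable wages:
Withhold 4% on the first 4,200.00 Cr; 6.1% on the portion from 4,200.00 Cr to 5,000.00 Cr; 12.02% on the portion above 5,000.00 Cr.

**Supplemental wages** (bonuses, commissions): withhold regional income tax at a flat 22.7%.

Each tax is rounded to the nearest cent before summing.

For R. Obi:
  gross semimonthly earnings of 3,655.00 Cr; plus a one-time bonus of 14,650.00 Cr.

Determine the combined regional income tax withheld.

Regional Income Tax: taxable = 3,655.00 Cr
  4% × 3,655.00 Cr = 146.20 Cr
Supplemental (22.7% flat on bonus): 22.7% × 14,650.00 Cr = 3,325.55 Cr
Total regional income tax: 146.20 Cr + 3,325.55 Cr = 3,471.75 Cr

3,471.75 Cr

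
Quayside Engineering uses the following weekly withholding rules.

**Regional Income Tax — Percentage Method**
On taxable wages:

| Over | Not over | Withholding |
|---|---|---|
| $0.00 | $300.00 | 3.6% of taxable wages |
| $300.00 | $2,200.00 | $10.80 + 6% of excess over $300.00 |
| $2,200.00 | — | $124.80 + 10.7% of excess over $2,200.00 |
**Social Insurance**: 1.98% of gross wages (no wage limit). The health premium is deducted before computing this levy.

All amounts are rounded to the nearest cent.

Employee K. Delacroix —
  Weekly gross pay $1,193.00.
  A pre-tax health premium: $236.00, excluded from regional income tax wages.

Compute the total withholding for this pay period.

$69.17

Regional Income Tax: taxable = $1,193.00 − $236.00 = $957.00
  $10.80 + 6% × ($957.00 − $300.00) = $10.80 + 6% × $657.00 = $50.22
Social Insurance: 1.98% × $957.00 = $18.95
Total: $50.22 + $18.95 = $69.17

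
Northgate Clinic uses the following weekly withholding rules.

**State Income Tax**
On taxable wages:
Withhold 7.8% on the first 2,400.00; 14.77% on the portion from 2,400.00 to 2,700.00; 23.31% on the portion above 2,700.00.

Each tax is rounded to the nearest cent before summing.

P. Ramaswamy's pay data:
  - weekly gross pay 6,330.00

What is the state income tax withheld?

1,077.66

State Income Tax: taxable = 6,330.00
  231.51 + 23.31% × (6,330.00 − 2,700.00) = 231.51 + 23.31% × 3,630.00 = 1,077.66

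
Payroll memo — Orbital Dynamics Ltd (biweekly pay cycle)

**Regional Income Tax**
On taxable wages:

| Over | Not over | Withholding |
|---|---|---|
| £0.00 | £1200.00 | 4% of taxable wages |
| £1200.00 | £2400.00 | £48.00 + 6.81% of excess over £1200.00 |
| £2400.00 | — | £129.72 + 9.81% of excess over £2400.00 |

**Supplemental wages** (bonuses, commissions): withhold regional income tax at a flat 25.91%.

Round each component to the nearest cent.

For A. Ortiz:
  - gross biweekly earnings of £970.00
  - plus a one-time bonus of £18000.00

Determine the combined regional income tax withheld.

Regional Income Tax: taxable = £970.00
  4% × £970.00 = £38.80
Supplemental (25.91% flat on bonus): 25.91% × £18000.00 = £4663.80
Total regional income tax: £38.80 + £4663.80 = £4702.60

£4702.60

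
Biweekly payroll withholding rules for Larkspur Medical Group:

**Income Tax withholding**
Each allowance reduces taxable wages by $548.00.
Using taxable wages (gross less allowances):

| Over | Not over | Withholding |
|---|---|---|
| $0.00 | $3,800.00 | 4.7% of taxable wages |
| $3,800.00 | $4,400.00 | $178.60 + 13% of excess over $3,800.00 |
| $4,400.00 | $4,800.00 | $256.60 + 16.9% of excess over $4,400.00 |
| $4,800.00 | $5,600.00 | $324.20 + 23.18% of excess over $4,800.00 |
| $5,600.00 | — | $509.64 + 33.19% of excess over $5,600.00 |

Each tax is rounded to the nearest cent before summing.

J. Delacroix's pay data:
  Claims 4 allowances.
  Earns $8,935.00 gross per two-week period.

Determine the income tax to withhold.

Income Tax: taxable = $8,935.00 − 4×$548.00 = $6,743.00
  $509.64 + 33.19% × ($6,743.00 − $5,600.00) = $509.64 + 33.19% × $1,143.00 = $889.00

$889.00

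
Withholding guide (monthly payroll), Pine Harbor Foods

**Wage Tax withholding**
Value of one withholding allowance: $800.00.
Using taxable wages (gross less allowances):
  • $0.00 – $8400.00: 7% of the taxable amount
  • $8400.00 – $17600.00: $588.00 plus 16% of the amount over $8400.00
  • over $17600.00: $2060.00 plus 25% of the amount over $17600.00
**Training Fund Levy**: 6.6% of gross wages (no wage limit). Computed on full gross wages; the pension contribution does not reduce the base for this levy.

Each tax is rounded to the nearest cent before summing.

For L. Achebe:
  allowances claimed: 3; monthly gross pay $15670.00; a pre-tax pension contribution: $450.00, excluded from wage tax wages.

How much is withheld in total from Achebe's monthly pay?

Wage Tax: taxable = $15670.00 − $450.00 − 3×$800.00 = $12820.00
  $588.00 + 16% × ($12820.00 − $8400.00) = $588.00 + 16% × $4420.00 = $1295.20
Training Fund Levy: 6.6% × $15670.00 = $1034.22
Total: $1295.20 + $1034.22 = $2329.42

$2329.42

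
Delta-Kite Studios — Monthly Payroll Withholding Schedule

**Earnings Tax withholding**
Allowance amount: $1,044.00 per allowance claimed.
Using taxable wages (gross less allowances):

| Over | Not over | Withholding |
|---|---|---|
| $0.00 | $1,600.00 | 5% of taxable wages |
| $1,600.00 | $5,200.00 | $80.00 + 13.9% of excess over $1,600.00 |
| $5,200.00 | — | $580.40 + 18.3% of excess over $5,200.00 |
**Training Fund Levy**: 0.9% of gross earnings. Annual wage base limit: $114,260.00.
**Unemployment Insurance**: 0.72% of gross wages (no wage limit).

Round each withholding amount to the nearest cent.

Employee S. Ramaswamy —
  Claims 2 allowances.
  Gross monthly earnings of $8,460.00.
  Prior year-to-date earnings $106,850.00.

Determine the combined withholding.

Earnings Tax: taxable = $8,460.00 − 2×$1,044.00 = $6,372.00
  $580.40 + 18.3% × ($6,372.00 − $5,200.00) = $580.40 + 18.3% × $1,172.00 = $794.88
Training Fund Levy: cap $114,260.00 − YTD $106,850.00 = $7,410.00 subject; 0.9% × $7,410.00 = $66.69
Unemployment Insurance: 0.72% × $8,460.00 = $60.91
Total: $794.88 + $66.69 + $60.91 = $922.48

$922.48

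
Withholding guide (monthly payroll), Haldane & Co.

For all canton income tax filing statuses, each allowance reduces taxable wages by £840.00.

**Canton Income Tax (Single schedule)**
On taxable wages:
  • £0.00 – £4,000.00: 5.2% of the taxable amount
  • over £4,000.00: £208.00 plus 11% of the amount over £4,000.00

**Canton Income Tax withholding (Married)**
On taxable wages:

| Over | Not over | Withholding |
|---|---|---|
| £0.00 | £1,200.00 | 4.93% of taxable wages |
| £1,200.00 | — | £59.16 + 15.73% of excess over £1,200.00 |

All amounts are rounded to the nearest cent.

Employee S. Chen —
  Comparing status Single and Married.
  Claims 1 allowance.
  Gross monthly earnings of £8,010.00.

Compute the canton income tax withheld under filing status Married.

Canton Income Tax (Married): taxable = £8,010.00 − 1×£840.00 = £7,170.00
  £59.16 + 15.73% × (£7,170.00 − £1,200.00) = £59.16 + 15.73% × £5,970.00 = £998.24

£998.24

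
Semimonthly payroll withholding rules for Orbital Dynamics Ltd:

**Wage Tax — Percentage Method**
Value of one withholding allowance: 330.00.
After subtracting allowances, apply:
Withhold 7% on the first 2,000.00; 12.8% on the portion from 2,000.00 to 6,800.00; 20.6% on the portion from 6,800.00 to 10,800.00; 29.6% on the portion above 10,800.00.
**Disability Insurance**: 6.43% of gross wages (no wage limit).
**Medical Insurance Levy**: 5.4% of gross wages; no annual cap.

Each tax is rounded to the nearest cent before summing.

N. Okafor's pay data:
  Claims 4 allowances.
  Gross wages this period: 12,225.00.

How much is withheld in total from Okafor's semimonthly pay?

Wage Tax: taxable = 12,225.00 − 4×330.00 = 10,905.00
  1,578.40 + 29.6% × (10,905.00 − 10,800.00) = 1,578.40 + 29.6% × 105.00 = 1,609.48
Disability Insurance: 6.43% × 12,225.00 = 786.07
Medical Insurance Levy: 5.4% × 12,225.00 = 660.15
Total: 1,609.48 + 786.07 + 660.15 = 3,055.70

3,055.70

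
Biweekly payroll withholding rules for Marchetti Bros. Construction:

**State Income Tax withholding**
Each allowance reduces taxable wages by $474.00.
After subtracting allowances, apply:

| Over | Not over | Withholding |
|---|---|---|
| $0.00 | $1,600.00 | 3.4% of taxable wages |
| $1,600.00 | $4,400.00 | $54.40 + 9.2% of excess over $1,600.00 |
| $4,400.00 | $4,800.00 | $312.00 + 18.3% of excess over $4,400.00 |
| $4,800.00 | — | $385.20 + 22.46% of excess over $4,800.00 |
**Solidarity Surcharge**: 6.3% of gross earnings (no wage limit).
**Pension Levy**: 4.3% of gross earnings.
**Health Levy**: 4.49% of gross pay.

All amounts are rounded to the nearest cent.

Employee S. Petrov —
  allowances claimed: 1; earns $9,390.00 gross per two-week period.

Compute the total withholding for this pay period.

State Income Tax: taxable = $9,390.00 − 1×$474.00 = $8,916.00
  $385.20 + 22.46% × ($8,916.00 − $4,800.00) = $385.20 + 22.46% × $4,116.00 = $1,309.65
Solidarity Surcharge: 6.3% × $9,390.00 = $591.57
Pension Levy: 4.3% × $9,390.00 = $403.77
Health Levy: 4.49% × $9,390.00 = $421.61
Total: $1,309.65 + $591.57 + $403.77 + $421.61 = $2,726.60

$2,726.60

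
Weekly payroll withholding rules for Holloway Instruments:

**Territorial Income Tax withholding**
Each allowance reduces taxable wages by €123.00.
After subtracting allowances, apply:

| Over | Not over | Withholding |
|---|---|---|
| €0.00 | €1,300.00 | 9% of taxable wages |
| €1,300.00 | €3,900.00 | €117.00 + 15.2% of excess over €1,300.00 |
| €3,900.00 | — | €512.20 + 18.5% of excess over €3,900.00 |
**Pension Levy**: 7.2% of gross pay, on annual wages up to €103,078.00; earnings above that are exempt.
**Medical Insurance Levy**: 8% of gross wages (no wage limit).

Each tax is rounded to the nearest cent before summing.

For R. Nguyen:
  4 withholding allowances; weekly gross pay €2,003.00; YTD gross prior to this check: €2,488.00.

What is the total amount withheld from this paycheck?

Territorial Income Tax: taxable = €2,003.00 − 4×€123.00 = €1,511.00
  €117.00 + 15.2% × (€1,511.00 − €1,300.00) = €117.00 + 15.2% × €211.00 = €149.07
Pension Levy: 7.2% × €2,003.00 = €144.22
Medical Insurance Levy: 8% × €2,003.00 = €160.24
Total: €149.07 + €144.22 + €160.24 = €453.53

€453.53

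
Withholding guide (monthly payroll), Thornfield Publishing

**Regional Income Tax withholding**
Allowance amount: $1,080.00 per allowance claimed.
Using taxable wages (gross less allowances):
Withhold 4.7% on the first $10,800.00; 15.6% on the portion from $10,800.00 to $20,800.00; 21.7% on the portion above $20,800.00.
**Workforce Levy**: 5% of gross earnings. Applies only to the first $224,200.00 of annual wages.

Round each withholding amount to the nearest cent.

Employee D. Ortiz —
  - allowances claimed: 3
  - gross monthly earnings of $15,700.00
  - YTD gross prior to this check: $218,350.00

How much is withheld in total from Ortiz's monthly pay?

$1,059.06

Regional Income Tax: taxable = $15,700.00 − 3×$1,080.00 = $12,460.00
  $507.60 + 15.6% × ($12,460.00 − $10,800.00) = $507.60 + 15.6% × $1,660.00 = $766.56
Workforce Levy: cap $224,200.00 − YTD $218,350.00 = $5,850.00 subject; 5% × $5,850.00 = $292.50
Total: $766.56 + $292.50 = $1,059.06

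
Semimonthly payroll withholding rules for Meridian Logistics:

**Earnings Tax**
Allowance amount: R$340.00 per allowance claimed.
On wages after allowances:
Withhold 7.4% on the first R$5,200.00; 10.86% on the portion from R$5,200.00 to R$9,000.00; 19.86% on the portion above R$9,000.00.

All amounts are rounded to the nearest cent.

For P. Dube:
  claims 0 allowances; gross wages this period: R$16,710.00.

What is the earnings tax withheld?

R$2,328.69

Earnings Tax: taxable = R$16,710.00
  R$797.48 + 19.86% × (R$16,710.00 − R$9,000.00) = R$797.48 + 19.86% × R$7,710.00 = R$2,328.69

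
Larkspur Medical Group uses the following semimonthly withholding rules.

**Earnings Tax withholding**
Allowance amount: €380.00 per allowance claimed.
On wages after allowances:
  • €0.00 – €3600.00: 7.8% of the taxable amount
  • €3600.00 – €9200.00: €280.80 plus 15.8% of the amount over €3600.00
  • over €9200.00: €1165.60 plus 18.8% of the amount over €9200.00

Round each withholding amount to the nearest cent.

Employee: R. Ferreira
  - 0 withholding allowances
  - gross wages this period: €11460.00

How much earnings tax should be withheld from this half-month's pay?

€1590.48

Earnings Tax: taxable = €11460.00
  €1165.60 + 18.8% × (€11460.00 − €9200.00) = €1165.60 + 18.8% × €2260.00 = €1590.48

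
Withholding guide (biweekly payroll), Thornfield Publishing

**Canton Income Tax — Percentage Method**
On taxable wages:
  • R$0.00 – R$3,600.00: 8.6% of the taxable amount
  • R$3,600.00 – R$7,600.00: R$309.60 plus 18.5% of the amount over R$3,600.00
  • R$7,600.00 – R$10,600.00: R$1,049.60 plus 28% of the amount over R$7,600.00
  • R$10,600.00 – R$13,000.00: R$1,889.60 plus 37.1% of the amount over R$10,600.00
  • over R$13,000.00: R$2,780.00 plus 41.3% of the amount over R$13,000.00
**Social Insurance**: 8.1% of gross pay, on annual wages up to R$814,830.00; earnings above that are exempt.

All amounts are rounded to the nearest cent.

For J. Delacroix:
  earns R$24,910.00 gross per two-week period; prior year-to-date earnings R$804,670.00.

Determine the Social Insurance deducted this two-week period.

R$822.96

Social Insurance: cap R$814,830.00 − YTD R$804,670.00 = R$10,160.00 subject; 8.1% × R$10,160.00 = R$822.96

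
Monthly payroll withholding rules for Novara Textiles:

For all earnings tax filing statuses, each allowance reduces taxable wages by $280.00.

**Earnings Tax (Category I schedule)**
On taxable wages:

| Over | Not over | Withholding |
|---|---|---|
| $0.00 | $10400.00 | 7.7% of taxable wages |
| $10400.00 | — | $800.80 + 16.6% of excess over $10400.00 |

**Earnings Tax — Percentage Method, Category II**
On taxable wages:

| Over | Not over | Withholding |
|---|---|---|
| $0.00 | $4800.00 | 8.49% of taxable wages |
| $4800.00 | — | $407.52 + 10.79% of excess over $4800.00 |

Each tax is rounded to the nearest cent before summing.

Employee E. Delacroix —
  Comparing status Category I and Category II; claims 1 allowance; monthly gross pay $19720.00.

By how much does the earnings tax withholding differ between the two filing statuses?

$314.26

Earnings Tax (Category I): taxable = $19720.00 − 1×$280.00 = $19440.00
  $800.80 + 16.6% × ($19440.00 − $10400.00) = $800.80 + 16.6% × $9040.00 = $2301.44
Earnings Tax (Category II): taxable = $19720.00 − 1×$280.00 = $19440.00
  $407.52 + 10.79% × ($19440.00 − $4800.00) = $407.52 + 10.79% × $14640.00 = $1987.18
Difference: |$2301.44 − $1987.18| = $314.26 (higher under Category I)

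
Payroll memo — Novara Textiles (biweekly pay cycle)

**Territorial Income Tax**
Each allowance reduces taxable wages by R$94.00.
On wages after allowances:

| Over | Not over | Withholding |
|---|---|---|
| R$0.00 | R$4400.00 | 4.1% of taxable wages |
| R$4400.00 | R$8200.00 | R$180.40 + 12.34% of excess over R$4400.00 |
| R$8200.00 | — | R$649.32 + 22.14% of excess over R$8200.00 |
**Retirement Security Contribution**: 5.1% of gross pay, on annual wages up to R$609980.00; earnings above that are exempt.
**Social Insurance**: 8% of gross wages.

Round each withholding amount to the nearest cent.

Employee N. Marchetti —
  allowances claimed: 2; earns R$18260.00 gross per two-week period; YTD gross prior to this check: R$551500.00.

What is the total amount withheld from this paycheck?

R$5227.04

Territorial Income Tax: taxable = R$18260.00 − 2×R$94.00 = R$18072.00
  R$649.32 + 22.14% × (R$18072.00 − R$8200.00) = R$649.32 + 22.14% × R$9872.00 = R$2834.98
Retirement Security Contribution: 5.1% × R$18260.00 = R$931.26
Social Insurance: 8% × R$18260.00 = R$1460.80
Total: R$2834.98 + R$931.26 + R$1460.80 = R$5227.04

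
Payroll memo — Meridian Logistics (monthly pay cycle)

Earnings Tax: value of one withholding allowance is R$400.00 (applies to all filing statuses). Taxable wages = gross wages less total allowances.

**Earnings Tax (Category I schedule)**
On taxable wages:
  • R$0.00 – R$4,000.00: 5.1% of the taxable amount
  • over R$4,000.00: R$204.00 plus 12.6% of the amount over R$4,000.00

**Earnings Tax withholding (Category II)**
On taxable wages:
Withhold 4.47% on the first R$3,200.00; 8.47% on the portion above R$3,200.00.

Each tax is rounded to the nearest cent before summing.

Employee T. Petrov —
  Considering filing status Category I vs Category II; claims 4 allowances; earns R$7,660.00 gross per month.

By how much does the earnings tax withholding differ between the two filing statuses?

R$78.28

Earnings Tax (Category I): taxable = R$7,660.00 − 4×R$400.00 = R$6,060.00
  R$204.00 + 12.6% × (R$6,060.00 − R$4,000.00) = R$204.00 + 12.6% × R$2,060.00 = R$463.56
Earnings Tax (Category II): taxable = R$7,660.00 − 4×R$400.00 = R$6,060.00
  R$143.04 + 8.47% × (R$6,060.00 − R$3,200.00) = R$143.04 + 8.47% × R$2,860.00 = R$385.28
Difference: |R$463.56 − R$385.28| = R$78.28 (higher under Category I)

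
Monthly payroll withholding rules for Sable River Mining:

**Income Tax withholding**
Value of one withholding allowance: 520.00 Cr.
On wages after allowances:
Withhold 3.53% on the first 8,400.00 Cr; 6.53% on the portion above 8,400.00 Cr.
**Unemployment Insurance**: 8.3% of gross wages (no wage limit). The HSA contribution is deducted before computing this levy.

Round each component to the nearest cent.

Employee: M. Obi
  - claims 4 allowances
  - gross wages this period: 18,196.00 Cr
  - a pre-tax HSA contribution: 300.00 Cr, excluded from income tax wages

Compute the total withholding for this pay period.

2,266.15 Cr

Income Tax: taxable = 18,196.00 Cr − 300.00 Cr − 4×520.00 Cr = 15,816.00 Cr
  296.52 Cr + 6.53% × (15,816.00 Cr − 8,400.00 Cr) = 296.52 Cr + 6.53% × 7,416.00 Cr = 780.78 Cr
Unemployment Insurance: 8.3% × 17,896.00 Cr = 1,485.37 Cr
Total: 780.78 Cr + 1,485.37 Cr = 2,266.15 Cr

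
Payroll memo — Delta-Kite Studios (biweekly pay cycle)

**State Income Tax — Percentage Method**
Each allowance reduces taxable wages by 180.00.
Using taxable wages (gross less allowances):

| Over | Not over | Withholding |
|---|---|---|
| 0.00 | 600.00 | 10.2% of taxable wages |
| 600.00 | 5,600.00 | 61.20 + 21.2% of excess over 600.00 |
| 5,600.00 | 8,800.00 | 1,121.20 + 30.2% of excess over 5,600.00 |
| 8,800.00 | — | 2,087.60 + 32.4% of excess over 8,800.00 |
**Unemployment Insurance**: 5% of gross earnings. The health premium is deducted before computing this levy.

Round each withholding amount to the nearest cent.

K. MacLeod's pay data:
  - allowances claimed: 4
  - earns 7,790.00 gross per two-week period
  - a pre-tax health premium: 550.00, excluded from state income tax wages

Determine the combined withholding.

State Income Tax: taxable = 7,790.00 − 550.00 − 4×180.00 = 6,520.00
  1,121.20 + 30.2% × (6,520.00 − 5,600.00) = 1,121.20 + 30.2% × 920.00 = 1,399.04
Unemployment Insurance: 5% × 7,240.00 = 362.00
Total: 1,399.04 + 362.00 = 1,761.04

1,761.04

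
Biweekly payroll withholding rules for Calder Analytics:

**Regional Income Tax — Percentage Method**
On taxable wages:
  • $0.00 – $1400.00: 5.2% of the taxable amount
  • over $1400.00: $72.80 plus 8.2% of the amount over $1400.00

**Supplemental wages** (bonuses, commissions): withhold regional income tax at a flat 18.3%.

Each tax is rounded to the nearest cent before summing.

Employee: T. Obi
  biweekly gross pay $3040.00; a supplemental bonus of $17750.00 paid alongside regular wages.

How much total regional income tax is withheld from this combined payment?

Regional Income Tax: taxable = $3040.00
  $72.80 + 8.2% × ($3040.00 − $1400.00) = $72.80 + 8.2% × $1640.00 = $207.28
Supplemental (18.3% flat on bonus): 18.3% × $17750.00 = $3248.25
Total regional income tax: $207.28 + $3248.25 = $3455.53

$3455.53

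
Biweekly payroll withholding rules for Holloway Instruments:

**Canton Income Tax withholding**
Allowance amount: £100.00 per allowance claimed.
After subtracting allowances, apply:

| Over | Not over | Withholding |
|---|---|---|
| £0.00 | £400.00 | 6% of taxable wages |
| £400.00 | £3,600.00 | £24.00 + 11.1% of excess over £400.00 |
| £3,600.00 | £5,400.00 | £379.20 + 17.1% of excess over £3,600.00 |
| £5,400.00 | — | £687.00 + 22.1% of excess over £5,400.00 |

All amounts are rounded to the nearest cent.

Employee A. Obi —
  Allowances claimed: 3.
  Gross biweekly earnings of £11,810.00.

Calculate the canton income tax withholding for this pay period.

Canton Income Tax: taxable = £11,810.00 − 3×£100.00 = £11,510.00
  £687.00 + 22.1% × (£11,510.00 − £5,400.00) = £687.00 + 22.1% × £6,110.00 = £2,037.31

£2,037.31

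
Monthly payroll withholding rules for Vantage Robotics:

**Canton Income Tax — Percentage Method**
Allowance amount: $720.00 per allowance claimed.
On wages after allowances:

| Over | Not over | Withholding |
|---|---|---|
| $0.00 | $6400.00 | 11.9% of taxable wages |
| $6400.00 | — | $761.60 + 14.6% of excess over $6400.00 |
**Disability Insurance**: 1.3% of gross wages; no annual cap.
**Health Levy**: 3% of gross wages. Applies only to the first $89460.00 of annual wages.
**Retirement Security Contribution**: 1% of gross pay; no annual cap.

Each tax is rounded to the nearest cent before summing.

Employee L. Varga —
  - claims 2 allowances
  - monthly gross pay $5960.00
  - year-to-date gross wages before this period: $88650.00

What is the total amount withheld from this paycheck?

Canton Income Tax: taxable = $5960.00 − 2×$720.00 = $4520.00
  11.9% × $4520.00 = $537.88
Disability Insurance: 1.3% × $5960.00 = $77.48
Health Levy: cap $89460.00 − YTD $88650.00 = $810.00 subject; 3% × $810.00 = $24.30
Retirement Security Contribution: 1% × $5960.00 = $59.60
Total: $537.88 + $77.48 + $24.30 + $59.60 = $699.26

$699.26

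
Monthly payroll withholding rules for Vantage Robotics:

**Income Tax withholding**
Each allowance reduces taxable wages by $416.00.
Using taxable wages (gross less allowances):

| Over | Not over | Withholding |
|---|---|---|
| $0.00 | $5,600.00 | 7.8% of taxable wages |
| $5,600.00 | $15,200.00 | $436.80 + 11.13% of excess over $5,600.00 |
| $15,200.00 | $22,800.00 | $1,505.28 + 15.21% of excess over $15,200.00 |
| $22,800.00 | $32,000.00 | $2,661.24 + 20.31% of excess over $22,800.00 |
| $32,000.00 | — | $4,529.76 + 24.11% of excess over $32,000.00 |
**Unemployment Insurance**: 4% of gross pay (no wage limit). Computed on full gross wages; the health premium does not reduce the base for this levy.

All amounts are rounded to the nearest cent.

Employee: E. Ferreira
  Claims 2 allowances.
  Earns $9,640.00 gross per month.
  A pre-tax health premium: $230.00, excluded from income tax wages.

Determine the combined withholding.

$1,153.85

Income Tax: taxable = $9,640.00 − $230.00 − 2×$416.00 = $8,578.00
  $436.80 + 11.13% × ($8,578.00 − $5,600.00) = $436.80 + 11.13% × $2,978.00 = $768.25
Unemployment Insurance: 4% × $9,640.00 = $385.60
Total: $768.25 + $385.60 = $1,153.85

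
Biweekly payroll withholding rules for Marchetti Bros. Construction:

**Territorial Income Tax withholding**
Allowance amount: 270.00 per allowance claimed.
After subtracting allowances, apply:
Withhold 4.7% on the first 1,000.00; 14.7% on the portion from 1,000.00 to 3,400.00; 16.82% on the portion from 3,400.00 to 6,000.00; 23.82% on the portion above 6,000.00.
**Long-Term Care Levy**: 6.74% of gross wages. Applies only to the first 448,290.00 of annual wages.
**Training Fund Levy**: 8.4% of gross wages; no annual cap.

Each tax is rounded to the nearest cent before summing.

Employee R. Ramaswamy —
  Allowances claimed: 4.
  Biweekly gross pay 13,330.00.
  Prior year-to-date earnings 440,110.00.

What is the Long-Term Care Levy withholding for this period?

Long-Term Care Levy: cap 448,290.00 − YTD 440,110.00 = 8,180.00 subject; 6.74% × 8,180.00 = 551.33

551.33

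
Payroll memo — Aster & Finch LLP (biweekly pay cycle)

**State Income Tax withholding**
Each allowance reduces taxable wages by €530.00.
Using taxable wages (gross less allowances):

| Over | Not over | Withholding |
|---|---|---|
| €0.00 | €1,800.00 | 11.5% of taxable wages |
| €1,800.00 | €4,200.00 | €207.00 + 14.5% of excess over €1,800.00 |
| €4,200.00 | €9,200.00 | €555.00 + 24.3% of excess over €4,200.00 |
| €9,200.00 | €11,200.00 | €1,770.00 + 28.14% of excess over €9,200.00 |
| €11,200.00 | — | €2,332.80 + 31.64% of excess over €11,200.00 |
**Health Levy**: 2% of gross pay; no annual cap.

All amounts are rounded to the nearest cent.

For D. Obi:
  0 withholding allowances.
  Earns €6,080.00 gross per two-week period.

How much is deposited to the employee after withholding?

€4,946.56

State Income Tax: taxable = €6,080.00
  €555.00 + 24.3% × (€6,080.00 − €4,200.00) = €555.00 + 24.3% × €1,880.00 = €1,011.84
Health Levy: 2% × €6,080.00 = €121.60
Total withheld: €1,011.84 + €121.60 = €1,133.44
Net pay: €6,080.00 − €1,133.44 = €4,946.56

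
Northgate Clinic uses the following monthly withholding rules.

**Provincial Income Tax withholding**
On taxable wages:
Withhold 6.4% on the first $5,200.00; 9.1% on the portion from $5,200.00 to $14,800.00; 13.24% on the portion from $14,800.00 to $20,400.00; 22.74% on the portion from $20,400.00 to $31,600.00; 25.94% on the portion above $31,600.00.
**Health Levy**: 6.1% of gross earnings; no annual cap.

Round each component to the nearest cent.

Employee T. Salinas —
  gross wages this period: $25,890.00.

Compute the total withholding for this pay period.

Provincial Income Tax: taxable = $25,890.00
  $1,947.84 + 22.74% × ($25,890.00 − $20,400.00) = $1,947.84 + 22.74% × $5,490.00 = $3,196.27
Health Levy: 6.1% × $25,890.00 = $1,579.29
Total: $3,196.27 + $1,579.29 = $4,775.56

$4,775.56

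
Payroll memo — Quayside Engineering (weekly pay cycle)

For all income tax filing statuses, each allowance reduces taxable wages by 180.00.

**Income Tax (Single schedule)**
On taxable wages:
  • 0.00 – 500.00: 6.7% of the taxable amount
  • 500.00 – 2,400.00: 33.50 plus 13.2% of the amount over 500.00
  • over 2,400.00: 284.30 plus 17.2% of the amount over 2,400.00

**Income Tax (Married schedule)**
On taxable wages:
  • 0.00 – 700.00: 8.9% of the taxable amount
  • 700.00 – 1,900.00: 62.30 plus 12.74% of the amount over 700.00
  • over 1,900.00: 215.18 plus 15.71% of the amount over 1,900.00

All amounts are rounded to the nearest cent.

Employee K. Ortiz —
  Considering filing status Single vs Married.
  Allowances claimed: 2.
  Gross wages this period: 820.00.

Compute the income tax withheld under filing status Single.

30.82

Income Tax (Single): taxable = 820.00 − 2×180.00 = 460.00
  6.7% × 460.00 = 30.82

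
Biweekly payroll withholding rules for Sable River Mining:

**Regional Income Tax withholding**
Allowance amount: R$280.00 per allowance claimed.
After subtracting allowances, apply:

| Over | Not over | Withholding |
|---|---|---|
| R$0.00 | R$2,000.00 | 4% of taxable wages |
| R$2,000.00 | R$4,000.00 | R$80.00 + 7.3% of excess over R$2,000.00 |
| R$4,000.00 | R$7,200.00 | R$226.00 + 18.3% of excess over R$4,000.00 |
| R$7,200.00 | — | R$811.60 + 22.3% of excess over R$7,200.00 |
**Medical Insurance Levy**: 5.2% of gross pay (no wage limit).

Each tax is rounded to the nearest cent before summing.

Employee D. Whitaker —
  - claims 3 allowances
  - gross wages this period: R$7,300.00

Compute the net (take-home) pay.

Regional Income Tax: taxable = R$7,300.00 − 3×R$280.00 = R$6,460.00
  R$226.00 + 18.3% × (R$6,460.00 − R$4,000.00) = R$226.00 + 18.3% × R$2,460.00 = R$676.18
Medical Insurance Levy: 5.2% × R$7,300.00 = R$379.60
Total withheld: R$676.18 + R$379.60 = R$1,055.78
Net pay: R$7,300.00 − R$1,055.78 = R$6,244.22

R$6,244.22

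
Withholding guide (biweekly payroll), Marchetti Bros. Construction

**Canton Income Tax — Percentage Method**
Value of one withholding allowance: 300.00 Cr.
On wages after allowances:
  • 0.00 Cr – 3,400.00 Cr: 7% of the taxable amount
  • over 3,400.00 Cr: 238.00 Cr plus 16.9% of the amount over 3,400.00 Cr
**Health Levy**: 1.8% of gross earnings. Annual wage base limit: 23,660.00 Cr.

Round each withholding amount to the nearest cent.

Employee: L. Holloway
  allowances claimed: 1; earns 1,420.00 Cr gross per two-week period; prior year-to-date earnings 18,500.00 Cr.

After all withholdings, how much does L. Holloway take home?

Canton Income Tax: taxable = 1,420.00 Cr − 1×300.00 Cr = 1,120.00 Cr
  7% × 1,120.00 Cr = 78.40 Cr
Health Levy: 1.8% × 1,420.00 Cr = 25.56 Cr
Total withheld: 78.40 Cr + 25.56 Cr = 103.96 Cr
Net pay: 1,420.00 Cr − 103.96 Cr = 1,316.04 Cr

1,316.04 Cr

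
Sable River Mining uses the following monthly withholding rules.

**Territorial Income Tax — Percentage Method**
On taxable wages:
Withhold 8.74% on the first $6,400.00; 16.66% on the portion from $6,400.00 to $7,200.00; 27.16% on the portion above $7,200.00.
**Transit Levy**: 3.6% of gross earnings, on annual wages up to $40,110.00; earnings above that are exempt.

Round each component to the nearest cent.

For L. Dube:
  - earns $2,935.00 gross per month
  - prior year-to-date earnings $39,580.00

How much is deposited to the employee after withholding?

Territorial Income Tax: taxable = $2,935.00
  8.74% × $2,935.00 = $256.52
Transit Levy: cap $40,110.00 − YTD $39,580.00 = $530.00 subject; 3.6% × $530.00 = $19.08
Total withheld: $256.52 + $19.08 = $275.60
Net pay: $2,935.00 − $275.60 = $2,659.40

$2,659.40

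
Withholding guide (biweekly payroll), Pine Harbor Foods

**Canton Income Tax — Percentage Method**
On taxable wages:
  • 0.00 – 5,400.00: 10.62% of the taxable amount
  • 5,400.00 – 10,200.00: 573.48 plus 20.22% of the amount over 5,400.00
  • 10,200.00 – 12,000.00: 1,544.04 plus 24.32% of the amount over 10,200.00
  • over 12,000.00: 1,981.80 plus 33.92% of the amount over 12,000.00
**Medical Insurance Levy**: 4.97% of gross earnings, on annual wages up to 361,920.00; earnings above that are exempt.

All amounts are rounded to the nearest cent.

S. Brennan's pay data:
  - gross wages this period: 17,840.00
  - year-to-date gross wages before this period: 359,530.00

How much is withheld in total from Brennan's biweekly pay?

4,081.51

Canton Income Tax: taxable = 17,840.00
  1,981.80 + 33.92% × (17,840.00 − 12,000.00) = 1,981.80 + 33.92% × 5,840.00 = 3,962.73
Medical Insurance Levy: cap 361,920.00 − YTD 359,530.00 = 2,390.00 subject; 4.97% × 2,390.00 = 118.78
Total: 3,962.73 + 118.78 = 4,081.51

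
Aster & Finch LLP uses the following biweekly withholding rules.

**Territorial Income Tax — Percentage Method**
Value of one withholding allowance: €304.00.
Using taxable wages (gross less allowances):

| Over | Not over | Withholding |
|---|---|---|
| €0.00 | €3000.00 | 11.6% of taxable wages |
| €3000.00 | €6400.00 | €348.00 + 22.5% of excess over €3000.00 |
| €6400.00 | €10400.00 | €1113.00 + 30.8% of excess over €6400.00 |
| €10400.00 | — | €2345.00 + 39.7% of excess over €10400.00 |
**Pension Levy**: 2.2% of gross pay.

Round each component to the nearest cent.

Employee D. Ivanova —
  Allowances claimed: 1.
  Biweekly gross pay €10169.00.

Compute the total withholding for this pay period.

Territorial Income Tax: taxable = €10169.00 − 1×€304.00 = €9865.00
  €1113.00 + 30.8% × (€9865.00 − €6400.00) = €1113.00 + 30.8% × €3465.00 = €2180.22
Pension Levy: 2.2% × €10169.00 = €223.72
Total: €2180.22 + €223.72 = €2403.94

€2403.94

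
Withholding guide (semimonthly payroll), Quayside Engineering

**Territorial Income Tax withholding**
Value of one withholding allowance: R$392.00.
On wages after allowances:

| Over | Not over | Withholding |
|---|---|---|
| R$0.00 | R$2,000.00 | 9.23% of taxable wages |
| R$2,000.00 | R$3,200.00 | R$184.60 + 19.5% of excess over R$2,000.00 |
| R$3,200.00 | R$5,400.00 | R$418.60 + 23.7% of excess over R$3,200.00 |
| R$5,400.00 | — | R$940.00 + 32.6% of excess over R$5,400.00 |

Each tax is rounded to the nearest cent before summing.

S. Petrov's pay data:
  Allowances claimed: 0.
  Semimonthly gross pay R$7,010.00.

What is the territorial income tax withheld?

Territorial Income Tax: taxable = R$7,010.00
  R$940.00 + 32.6% × (R$7,010.00 − R$5,400.00) = R$940.00 + 32.6% × R$1,610.00 = R$1,464.86

R$1,464.86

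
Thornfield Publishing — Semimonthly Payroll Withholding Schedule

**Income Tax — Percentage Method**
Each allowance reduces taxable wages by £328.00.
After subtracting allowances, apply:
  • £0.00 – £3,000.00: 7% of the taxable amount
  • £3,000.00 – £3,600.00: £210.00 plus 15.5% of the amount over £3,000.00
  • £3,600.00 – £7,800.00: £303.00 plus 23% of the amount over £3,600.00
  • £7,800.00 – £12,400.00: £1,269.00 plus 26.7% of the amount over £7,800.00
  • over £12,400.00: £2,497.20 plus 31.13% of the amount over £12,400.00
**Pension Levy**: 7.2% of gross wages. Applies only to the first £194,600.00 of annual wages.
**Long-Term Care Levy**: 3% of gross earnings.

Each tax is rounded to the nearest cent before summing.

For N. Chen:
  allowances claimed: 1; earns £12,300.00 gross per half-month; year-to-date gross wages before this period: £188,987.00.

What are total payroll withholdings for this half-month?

Income Tax: taxable = £12,300.00 − 1×£328.00 = £11,972.00
  £1,269.00 + 26.7% × (£11,972.00 − £7,800.00) = £1,269.00 + 26.7% × £4,172.00 = £2,382.92
Pension Levy: cap £194,600.00 − YTD £188,987.00 = £5,613.00 subject; 7.2% × £5,613.00 = £404.14
Long-Term Care Levy: 3% × £12,300.00 = £369.00
Total: £2,382.92 + £404.14 + £369.00 = £3,156.06

£3,156.06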